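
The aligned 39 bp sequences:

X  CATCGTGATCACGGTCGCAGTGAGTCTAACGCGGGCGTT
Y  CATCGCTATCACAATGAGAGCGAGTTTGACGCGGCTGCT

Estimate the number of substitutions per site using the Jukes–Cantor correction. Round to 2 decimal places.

The sequences differ at 13 of 39 sites, so p = 13/39 ≈ 0.333333.
d = −(3/4) ln(1 − 4p/3) = −0.75 ln(1 − 0.444444) = −0.75 ln(0.555556)
  = −0.75 × (-0.587786) = 0.440840 substitutions/site.

0.44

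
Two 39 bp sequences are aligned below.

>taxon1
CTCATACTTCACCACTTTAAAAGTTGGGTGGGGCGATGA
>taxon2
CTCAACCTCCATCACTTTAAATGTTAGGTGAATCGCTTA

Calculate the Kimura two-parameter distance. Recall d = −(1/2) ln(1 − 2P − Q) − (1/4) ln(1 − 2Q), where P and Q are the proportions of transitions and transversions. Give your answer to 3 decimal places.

Of 39 sites, 5 differences are transitions and 6 are transversions, so P = 5/39 ≈ 0.128205 and Q = 6/39 ≈ 0.153846.
Under the Kimura two-parameter model, d = −½ ln(1 − 2P − Q) − ¼ ln(1 − 2Q).
1 − 2P − Q = 0.589744, giving −½ ln(0.589744) = 0.264033.
1 − 2Q = 0.692308, giving −¼ ln(0.692308) = 0.091931.
d = 0.264033 + 0.091931 = 0.355964.

0.356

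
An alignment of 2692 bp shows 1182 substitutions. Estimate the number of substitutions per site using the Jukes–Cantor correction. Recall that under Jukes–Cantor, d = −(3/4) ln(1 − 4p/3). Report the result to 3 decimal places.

0.660

p = 1182/2692 ≈ 0.439079.
d = −(3/4) ln(1 − 4p/3) = −0.75 ln(1 − 0.585439) = −0.75 ln(0.414561)
  = −0.75 × (-0.880535) = 0.660401 substitutions/site.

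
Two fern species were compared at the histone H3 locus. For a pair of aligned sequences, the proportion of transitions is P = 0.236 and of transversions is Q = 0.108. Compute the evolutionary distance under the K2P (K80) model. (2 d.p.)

Under the Kimura two-parameter model, d = −½ ln(1 − 2P − Q) − ¼ ln(1 − 2Q).
1 − 2P − Q = 0.42, giving −½ ln(0.42) = 0.433750.
1 − 2Q = 0.784, giving −¼ ln(0.784) = 0.060837.
d = 0.433750 + 0.060837 = 0.494587.

0.49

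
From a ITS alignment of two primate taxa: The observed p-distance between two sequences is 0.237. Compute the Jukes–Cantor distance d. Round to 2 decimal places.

0.28

d = −(3/4) ln(1 − 4p/3) = −0.75 ln(1 − 0.316) = −0.75 ln(0.684)
  = −0.75 × (-0.379797) = 0.284848 substitutions/site.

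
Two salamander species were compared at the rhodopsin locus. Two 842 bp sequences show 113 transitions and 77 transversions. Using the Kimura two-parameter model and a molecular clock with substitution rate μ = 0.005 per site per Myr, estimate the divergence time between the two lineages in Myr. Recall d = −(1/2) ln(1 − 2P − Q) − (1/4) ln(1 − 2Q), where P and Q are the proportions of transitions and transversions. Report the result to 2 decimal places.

27.35

P = 113/842 ≈ 0.134204 and Q = 77/842 ≈ 0.091449.
Under the Kimura two-parameter model, d = −½ ln(1 − 2P − Q) − ¼ ln(1 − 2Q).
1 − 2P − Q = 0.640143, giving −½ ln(0.640143) = 0.223032.
1 − 2Q = 0.817102, giving −¼ ln(0.817102) = 0.050498.
d = 0.223032 + 0.050498 = 0.273530.
Under a molecular clock d = 2μt, so t = d/(2μ) = 0.273530 / (2 × 0.005) = 27.35 Myr.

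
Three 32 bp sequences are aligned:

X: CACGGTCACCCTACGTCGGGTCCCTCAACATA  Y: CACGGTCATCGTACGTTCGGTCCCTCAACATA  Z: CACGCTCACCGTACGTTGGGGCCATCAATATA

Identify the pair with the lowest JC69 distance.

X and Y

X–Y: 4/32 differ, p = 0.125, d = 0.137.
X–Z: 6/32 differ, p = 0.188, d = 0.216.
Y–Z: 6/32 differ, p = 0.188, d = 0.216.
The smallest distance is between X and Y.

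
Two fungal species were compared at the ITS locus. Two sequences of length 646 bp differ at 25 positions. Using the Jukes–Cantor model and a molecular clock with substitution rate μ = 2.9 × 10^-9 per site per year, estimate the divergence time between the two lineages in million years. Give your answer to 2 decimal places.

6.85

p = 25/646 ≈ 0.0387.
d = −(3/4) ln(1 − 4p/3) = −0.75 ln(1 − 0.0516) = −0.75 ln(0.9484)
  = −0.75 × (-0.052979) = 0.039734 substitutions/site.
Under a molecular clock d = 2μt, so t = d/(2μ) = 0.039734 / (2 × 2.9 × 10^-9) = 6.85 million years.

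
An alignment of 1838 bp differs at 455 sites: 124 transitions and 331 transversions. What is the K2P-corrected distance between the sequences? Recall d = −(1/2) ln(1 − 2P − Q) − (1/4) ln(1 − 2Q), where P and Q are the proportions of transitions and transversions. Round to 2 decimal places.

0.30

P = 124/1838 ≈ 0.067465 and Q = 331/1838 ≈ 0.180087.
Under the Kimura two-parameter model, d = −½ ln(1 − 2P − Q) − ¼ ln(1 − 2Q).
1 − 2P − Q = 0.684983, giving −½ ln(0.684983) = 0.189181.
1 − 2Q = 0.639826, giving −¼ ln(0.639826) = 0.111640.
d = 0.189181 + 0.111640 = 0.300821.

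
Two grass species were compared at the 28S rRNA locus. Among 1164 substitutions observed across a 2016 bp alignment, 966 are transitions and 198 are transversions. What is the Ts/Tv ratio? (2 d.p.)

R = 966/198 = 4.878787… ≈ 4.88 (to 2 d.p.).

4.88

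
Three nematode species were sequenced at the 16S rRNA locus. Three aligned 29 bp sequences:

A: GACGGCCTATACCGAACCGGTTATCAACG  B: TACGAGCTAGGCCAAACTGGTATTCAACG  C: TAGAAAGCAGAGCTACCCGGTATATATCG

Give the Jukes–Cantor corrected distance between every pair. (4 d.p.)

d(A,B) = 0.4006, d(A,C) = 0.9978, d(B,C) = 0.6829

A–B: 9/29 sites differ → p ≈ 0.310345, d = −0.75 ln(1 − 0.413793) = 0.400562 ≈ 0.4006.
A–C: 16/29 sites differ → p ≈ 0.551724, d = −0.75 ln(1 − 0.735632) = 0.997810 ≈ 0.9978.
B–C: 13/29 sites differ → p ≈ 0.448276, d = −0.75 ln(1 − 0.597701) = 0.682920 ≈ 0.6829.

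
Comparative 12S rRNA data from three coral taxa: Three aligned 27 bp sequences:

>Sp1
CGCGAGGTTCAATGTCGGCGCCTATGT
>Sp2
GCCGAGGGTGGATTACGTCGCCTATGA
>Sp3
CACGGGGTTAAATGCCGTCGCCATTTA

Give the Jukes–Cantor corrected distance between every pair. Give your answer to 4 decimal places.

d(Sp1,Sp2) = 0.4408, d(Sp1,Sp3) = 0.4408, d(Sp2,Sp3) = 0.5876

Sp1–Sp2: 9/27 sites differ → p ≈ 0.333333, d = −0.75 ln(1 − 0.444444) = 0.440839 ≈ 0.4408.
Sp1–Sp3: 9/27 sites differ → p ≈ 0.333333, d = −0.75 ln(1 − 0.444444) = 0.440839 ≈ 0.4408.
Sp2–Sp3: 11/27 sites differ → p ≈ 0.407407, d = −0.75 ln(1 − 0.543209) = 0.587647 ≈ 0.5876.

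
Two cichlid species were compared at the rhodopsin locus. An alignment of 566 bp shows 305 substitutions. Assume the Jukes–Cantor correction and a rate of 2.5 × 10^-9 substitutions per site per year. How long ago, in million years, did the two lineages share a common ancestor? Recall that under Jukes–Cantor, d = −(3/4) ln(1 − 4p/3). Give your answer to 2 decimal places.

p = 305/566 ≈ 0.538869.
d = −(3/4) ln(1 − 4p/3) = −0.75 ln(1 − 0.718492) = −0.75 ln(0.281508)
  = −0.75 × (-1.267594) = 0.950696 substitutions/site.
Under a molecular clock d = 2μt, so t = d/(2μ) = 0.950696 / (2 × 2.5 × 10^-9) = 190.14 million years.

190.14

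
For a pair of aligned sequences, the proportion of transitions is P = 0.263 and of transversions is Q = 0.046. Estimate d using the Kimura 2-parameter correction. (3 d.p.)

0.448

Under the Kimura two-parameter model, d = −½ ln(1 − 2P − Q) − ¼ ln(1 − 2Q).
1 − 2P − Q = 0.428, giving −½ ln(0.428) = 0.424316.
1 − 2Q = 0.908, giving −¼ ln(0.908) = 0.024128.
d = 0.424316 + 0.024128 = 0.448444.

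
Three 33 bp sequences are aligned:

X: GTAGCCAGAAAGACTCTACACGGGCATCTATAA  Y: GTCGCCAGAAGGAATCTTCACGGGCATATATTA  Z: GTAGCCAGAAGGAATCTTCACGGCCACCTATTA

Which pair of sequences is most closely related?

X–Y: 6/33 differ, p = 0.182, d = 0.208.
X–Z: 6/33 differ, p = 0.182, d = 0.208.
Y–Z: 4/33 differ, p = 0.121, d = 0.132.
The smallest distance is between Y and Z.

Y and Z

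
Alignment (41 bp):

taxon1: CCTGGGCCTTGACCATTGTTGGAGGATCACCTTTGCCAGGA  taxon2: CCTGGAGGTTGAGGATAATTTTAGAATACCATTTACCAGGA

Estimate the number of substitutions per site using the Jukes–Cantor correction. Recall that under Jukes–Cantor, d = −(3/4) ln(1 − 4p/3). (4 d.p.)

0.4556

The sequences differ at 14 of 41 sites, so p = 14/41 ≈ 0.341463.
d = −(3/4) ln(1 − 4p/3) = −0.75 ln(1 − 0.455284) = −0.75 ln(0.544716)
  = −0.75 × (-0.607491) = 0.455618 substitutions/site.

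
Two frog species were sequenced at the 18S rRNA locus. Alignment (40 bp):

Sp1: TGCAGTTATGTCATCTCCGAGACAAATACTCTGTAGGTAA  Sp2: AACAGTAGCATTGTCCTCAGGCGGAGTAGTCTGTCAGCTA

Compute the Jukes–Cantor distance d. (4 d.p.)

0.9030

The sequences differ at 21 of 40 sites, so p = 21/40 = 0.525.
d = −(3/4) ln(1 − 4p/3) = −0.75 ln(1 − 0.7) = −0.75 ln(0.3)
  = −0.75 × (-1.203973) = 0.902980 substitutions/site.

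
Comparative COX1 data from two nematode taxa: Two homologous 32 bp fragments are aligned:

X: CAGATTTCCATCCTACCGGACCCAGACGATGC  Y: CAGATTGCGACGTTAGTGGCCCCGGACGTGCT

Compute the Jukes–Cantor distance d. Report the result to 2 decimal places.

0.59

The sequences differ at 13 of 32 sites, so p = 13/32 = 0.40625.
d = −(3/4) ln(1 − 4p/3) = −0.75 ln(1 − 0.541667) = −0.75 ln(0.458333)
  = −0.75 × (-0.780159) = 0.585119 substitutions/site.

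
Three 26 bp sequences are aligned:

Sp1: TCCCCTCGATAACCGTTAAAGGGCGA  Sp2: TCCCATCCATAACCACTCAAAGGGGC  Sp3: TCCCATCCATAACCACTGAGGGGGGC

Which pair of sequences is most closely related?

Sp2 and Sp3

Sp1–Sp2: 8/26 differ, p = 0.308, d = 0.396.
Sp1–Sp3: 8/26 differ, p = 0.308, d = 0.396.
Sp2–Sp3: 3/26 differ, p = 0.115, d = 0.125.
The smallest distance is between Sp2 and Sp3.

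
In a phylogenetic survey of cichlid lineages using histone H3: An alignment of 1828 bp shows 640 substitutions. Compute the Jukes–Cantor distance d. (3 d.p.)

0.472

p = 640/1828 ≈ 0.350109.
d = −(3/4) ln(1 − 4p/3) = −0.75 ln(1 − 0.466812) = −0.75 ln(0.533188)
  = −0.75 × (-0.628881) = 0.471661 substitutions/site.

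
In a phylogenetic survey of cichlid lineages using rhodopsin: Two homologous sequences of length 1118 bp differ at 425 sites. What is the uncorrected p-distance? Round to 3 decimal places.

p = 425/1118 = 0.380143… ≈ 0.380 (to 3 d.p.).

0.380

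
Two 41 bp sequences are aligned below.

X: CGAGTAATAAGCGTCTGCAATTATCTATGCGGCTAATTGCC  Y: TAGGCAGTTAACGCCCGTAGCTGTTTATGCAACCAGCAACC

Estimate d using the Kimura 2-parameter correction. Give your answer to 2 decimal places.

Of 41 sites, 19 differences are transitions and 2 are transversions, so P = 19/41 ≈ 0.463415 and Q = 2/41 ≈ 0.04878.
Under the Kimura two-parameter model, d = −½ ln(1 − 2P − Q) − ¼ ln(1 − 2Q).
1 − 2P − Q = 0.02439, giving −½ ln(0.02439) = 1.856791.
1 − 2Q = 0.90244, giving −¼ ln(0.90244) = 0.025663.
d = 1.856791 + 0.025663 = 1.882454.

1.88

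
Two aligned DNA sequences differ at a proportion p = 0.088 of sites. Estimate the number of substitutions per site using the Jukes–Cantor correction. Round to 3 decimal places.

d = −(3/4) ln(1 − 4p/3) = −0.75 ln(1 − 0.117333) = −0.75 ln(0.882667)
  = −0.75 × (-0.124807) = 0.093605 substitutions/site.

0.094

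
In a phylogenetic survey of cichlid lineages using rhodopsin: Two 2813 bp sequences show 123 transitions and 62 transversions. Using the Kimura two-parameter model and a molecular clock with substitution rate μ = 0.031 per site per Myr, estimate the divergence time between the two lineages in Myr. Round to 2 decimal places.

1.12

P = 123/2813 ≈ 0.043726 and Q = 62/2813 ≈ 0.022041.
Under the Kimura two-parameter model, d = −½ ln(1 − 2P − Q) − ¼ ln(1 − 2Q).
1 − 2P − Q = 0.890507, giving −½ ln(0.890507) = 0.057982.
1 − 2Q = 0.955918, giving −¼ ln(0.955918) = 0.011271.
d = 0.057982 + 0.011271 = 0.069253.
Under a molecular clock d = 2μt, so t = d/(2μ) = 0.069253 / (2 × 0.031) = 1.12 Myr.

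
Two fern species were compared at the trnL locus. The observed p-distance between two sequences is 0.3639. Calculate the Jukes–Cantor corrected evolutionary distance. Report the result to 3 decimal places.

d = −(3/4) ln(1 − 4p/3) = −0.75 ln(1 − 0.4852) = −0.75 ln(0.5148)
  = −0.75 × (-0.663977) = 0.497983 substitutions/site.

0.498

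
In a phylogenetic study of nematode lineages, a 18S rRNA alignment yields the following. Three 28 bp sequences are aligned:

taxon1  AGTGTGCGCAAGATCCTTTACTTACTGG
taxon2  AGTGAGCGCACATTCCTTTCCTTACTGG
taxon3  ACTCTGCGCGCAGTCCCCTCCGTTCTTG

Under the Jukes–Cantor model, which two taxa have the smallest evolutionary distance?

taxon1 and taxon2

taxon1–taxon2: 5/28 differ, p = 0.179, d = 0.204.
taxon1–taxon3: 12/28 differ, p = 0.429, d = 0.635.
taxon2–taxon3: 10/28 differ, p = 0.357, d = 0.485.
The smallest distance is between taxon1 and taxon2.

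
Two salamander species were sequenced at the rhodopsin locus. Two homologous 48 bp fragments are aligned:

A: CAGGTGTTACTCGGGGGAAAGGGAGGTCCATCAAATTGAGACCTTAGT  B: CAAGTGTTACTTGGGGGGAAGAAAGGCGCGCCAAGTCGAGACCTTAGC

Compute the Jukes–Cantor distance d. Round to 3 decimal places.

0.304

The sequences differ at 12 of 48 sites, so p = 12/48 = 0.25.
d = −(3/4) ln(1 − 4p/3) = −0.75 ln(1 − 0.333333) = −0.75 ln(0.666667)
  = −0.75 × (-0.405465) = 0.304099 substitutions/site.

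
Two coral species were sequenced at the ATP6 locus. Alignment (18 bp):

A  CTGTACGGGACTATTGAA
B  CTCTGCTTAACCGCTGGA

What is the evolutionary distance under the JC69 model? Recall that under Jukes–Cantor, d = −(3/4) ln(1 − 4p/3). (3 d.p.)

The sequences differ at 9 of 18 sites (3, 5, 7, 8, 9, 12, 13, 14, 17), so p = 9/18 = 0.5.
d = −(3/4) ln(1 − 4p/3) = −0.75 ln(1 − 0.666667) = −0.75 ln(0.333333)
  = −0.75 × (-1.098613) = 0.823960 substitutions/site.

0.824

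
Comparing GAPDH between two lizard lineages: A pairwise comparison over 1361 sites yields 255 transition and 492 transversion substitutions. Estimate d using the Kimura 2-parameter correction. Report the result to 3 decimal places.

P = 255/1361 ≈ 0.187362 and Q = 492/1361 ≈ 0.361499.
Under the Kimura two-parameter model, d = −½ ln(1 − 2P − Q) − ¼ ln(1 − 2Q).
1 − 2P − Q = 0.263777, giving −½ ln(0.263777) = 0.666326.
1 − 2Q = 0.277002, giving −¼ ln(0.277002) = 0.320933.
d = 0.666326 + 0.320933 = 0.987259.

0.987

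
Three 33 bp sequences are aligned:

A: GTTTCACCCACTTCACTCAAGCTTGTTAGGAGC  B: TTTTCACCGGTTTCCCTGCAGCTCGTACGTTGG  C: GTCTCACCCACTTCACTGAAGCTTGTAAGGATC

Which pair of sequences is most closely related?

A–B: 13/33 differ, p = 0.394, d = 0.559.
A–C: 4/33 differ, p = 0.121, d = 0.132.
B–C: 13/33 differ, p = 0.394, d = 0.559.
The smallest distance is between A and C.

A and C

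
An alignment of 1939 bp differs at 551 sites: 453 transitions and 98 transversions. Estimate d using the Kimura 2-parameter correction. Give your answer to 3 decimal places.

0.391

P = 453/1939 ≈ 0.233626 and Q = 98/1939 ≈ 0.050542.
Under the Kimura two-parameter model, d = −½ ln(1 − 2P − Q) − ¼ ln(1 − 2Q).
1 − 2P − Q = 0.482206, giving −½ ln(0.482206) = 0.364692.
1 − 2Q = 0.898916, giving −¼ ln(0.898916) = 0.026641.
d = 0.364692 + 0.026641 = 0.391333.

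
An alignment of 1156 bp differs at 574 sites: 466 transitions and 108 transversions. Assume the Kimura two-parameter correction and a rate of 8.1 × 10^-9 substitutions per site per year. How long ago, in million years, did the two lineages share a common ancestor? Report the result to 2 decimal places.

P = 466/1156 ≈ 0.403114 and Q = 108/1156 ≈ 0.093426.
Under the Kimura two-parameter model, d = −½ ln(1 − 2P − Q) − ¼ ln(1 − 2Q).
1 − 2P − Q = 0.100346, giving −½ ln(0.100346) = 1.149566.
1 − 2Q = 0.813148, giving −¼ ln(0.813148) = 0.051711.
d = 1.149566 + 0.051711 = 1.201277.
Under a molecular clock d = 2μt, so t = d/(2μ) = 1.201277 / (2 × 8.1 × 10^-9) = 74.15 million years.

74.15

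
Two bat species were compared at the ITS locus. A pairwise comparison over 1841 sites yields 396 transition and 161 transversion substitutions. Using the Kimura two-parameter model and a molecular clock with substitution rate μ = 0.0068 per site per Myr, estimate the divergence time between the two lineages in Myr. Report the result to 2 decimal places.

P = 396/1841 ≈ 0.2151 and Q = 161/1841 ≈ 0.087452.
Under the Kimura two-parameter model, d = −½ ln(1 − 2P − Q) − ¼ ln(1 − 2Q).
1 − 2P − Q = 0.482348, giving −½ ln(0.482348) = 0.364545.
1 − 2Q = 0.825096, giving −¼ ln(0.825096) = 0.048064.
d = 0.364545 + 0.048064 = 0.412609.
Under a molecular clock d = 2μt, so t = d/(2μ) = 0.412609 / (2 × 0.0068) = 30.34 Myr.

30.34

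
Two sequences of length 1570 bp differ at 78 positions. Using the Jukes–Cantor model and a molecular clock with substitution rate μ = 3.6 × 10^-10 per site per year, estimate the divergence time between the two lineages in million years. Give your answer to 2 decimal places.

p = 78/1570 ≈ 0.049682.
d = −(3/4) ln(1 − 4p/3) = −0.75 ln(1 − 0.066243) = −0.75 ln(0.933757)
  = −0.75 × (-0.068539) = 0.051404 substitutions/site.
Under a molecular clock d = 2μt, so t = d/(2μ) = 0.051404 / (2 × 3.6 × 10^-10) = 71.39 million years.

71.39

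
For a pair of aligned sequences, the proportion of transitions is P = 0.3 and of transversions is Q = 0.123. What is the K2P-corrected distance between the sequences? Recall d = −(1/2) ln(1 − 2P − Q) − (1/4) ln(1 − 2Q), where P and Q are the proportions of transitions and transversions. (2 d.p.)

0.71

Under the Kimura two-parameter model, d = −½ ln(1 − 2P − Q) − ¼ ln(1 − 2Q).
1 − 2P − Q = 0.277, giving −½ ln(0.277) = 0.641869.
1 − 2Q = 0.754, giving −¼ ln(0.754) = 0.070591.
d = 0.641869 + 0.070591 = 0.712460.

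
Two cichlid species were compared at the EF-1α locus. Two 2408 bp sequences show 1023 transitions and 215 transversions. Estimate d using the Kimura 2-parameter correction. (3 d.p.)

P = 1023/2408 ≈ 0.424834 and Q = 215/2408 ≈ 0.089286.
Under the Kimura two-parameter model, d = −½ ln(1 − 2P − Q) − ¼ ln(1 − 2Q).
1 − 2P − Q = 0.061046, giving −½ ln(0.061046) = 1.398064.
1 − 2Q = 0.821428, giving −¼ ln(0.821428) = 0.049178.
d = 1.398064 + 0.049178 = 1.447242.

1.447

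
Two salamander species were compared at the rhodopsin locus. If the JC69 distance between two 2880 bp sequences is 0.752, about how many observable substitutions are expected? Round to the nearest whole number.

1367

Invert JC69: p = (3/4)(1 − e^(−4d/3)) = 0.75 × (1 − e^(-1.002667)) = 0.75 × (1 − 0.366900) = 0.474825.
Expected differing sites = pL ≈ 0.474825 × 2880 = 1367.496 ≈ 1367.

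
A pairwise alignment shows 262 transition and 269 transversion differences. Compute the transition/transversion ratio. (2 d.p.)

R = 262/269 = 0.973977… ≈ 0.97 (to 2 d.p.).

0.97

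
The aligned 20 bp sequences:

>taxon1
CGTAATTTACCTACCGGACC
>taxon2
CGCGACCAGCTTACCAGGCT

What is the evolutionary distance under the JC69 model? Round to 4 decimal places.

The sequences differ at 10 of 20 sites (3, 4, 6, 7, 8, 9, 11, 16, 18, 20), so p = 10/20 = 0.5.
d = −(3/4) ln(1 − 4p/3) = −0.75 ln(1 − 0.666667) = −0.75 ln(0.333333)
  = −0.75 × (-1.098613) = 0.823960 substitutions/site.

0.8240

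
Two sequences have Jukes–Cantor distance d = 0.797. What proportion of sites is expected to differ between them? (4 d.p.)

0.4909

p = (3/4)(1 − e^(−4d/3)) = 0.75 × (1 − e^(-1.062667)) = 0.75 × (1 − 0.345533) = 0.490850.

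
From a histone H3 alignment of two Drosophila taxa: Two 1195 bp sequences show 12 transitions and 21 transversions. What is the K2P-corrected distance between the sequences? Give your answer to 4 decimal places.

0.0281

P = 12/1195 ≈ 0.010042 and Q = 21/1195 ≈ 0.017573.
Under the Kimura two-parameter model, d = −½ ln(1 − 2P − Q) − ¼ ln(1 − 2Q).
1 − 2P − Q = 0.962343, giving −½ ln(0.962343) = 0.019192.
1 − 2Q = 0.964854, giving −¼ ln(0.964854) = 0.008945.
d = 0.019192 + 0.008945 = 0.028137.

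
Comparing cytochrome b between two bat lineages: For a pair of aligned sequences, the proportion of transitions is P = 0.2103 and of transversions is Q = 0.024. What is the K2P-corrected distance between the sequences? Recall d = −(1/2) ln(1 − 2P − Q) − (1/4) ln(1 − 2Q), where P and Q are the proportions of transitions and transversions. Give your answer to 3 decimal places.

0.306

Under the Kimura two-parameter model, d = −½ ln(1 − 2P − Q) − ¼ ln(1 − 2Q).
1 − 2P − Q = 0.5554, giving −½ ln(0.5554) = 0.294033.
1 − 2Q = 0.952, giving −¼ ln(0.952) = 0.012298.
d = 0.294033 + 0.012298 = 0.306331.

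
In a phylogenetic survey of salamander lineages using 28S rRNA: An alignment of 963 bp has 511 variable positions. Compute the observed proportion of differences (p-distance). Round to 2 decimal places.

p = 511/963 = 0.530633… ≈ 0.53 (to 2 d.p.).

0.53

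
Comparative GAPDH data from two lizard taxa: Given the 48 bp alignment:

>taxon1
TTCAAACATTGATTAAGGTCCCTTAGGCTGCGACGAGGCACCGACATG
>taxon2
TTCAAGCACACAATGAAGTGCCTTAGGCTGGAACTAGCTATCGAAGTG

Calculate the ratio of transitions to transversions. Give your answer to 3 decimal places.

1.000

Transitions are A↔G and C↔T; transversions are all other mismatches.
Transitions: 8. Transversions: 8.
R = 8/8 = 1.000.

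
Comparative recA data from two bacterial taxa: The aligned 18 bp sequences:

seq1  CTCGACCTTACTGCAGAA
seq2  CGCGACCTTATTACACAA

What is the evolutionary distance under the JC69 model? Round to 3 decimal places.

The sequences differ at 4 of 18 sites (2, 11, 13, 16), so p = 4/18 ≈ 0.222222.
d = −(3/4) ln(1 − 4p/3) = −0.75 ln(1 − 0.296296) = −0.75 ln(0.703704)
  = −0.75 × (-0.351397) = 0.263548 substitutions/site.

0.264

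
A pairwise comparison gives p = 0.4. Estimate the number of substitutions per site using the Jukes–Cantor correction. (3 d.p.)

d = −(3/4) ln(1 − 4p/3) = −0.75 ln(1 − 0.533333) = −0.75 ln(0.466667)
  = −0.75 × (-0.762139) = 0.571604 substitutions/site.

0.572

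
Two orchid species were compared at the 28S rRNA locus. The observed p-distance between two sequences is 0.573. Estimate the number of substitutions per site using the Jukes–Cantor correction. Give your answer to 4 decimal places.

d = −(3/4) ln(1 − 4p/3) = −0.75 ln(1 − 0.764) = −0.75 ln(0.236)
  = −0.75 × (-1.443923) = 1.082942 substitutions/site.

1.0829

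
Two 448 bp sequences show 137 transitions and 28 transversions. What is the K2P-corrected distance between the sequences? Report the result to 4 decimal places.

0.5940

P = 137/448 ≈ 0.305804 and Q = 28/448 = 0.0625.
Under the Kimura two-parameter model, d = −½ ln(1 − 2P − Q) − ¼ ln(1 − 2Q).
1 − 2P − Q = 0.325892, giving −½ ln(0.325892) = 0.560595.
1 − 2Q = 0.875, giving −¼ ln(0.875) = 0.033383.
d = 0.560595 + 0.033383 = 0.593978.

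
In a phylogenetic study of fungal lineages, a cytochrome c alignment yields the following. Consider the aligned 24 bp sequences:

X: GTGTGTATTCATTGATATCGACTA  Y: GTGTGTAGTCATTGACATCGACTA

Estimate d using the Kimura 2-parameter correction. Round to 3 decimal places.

0.089

Of 24 sites, 1 differences are transitions and 1 are transversions, so P = 1/24 ≈ 0.041667 and Q = 1/24 ≈ 0.041667.
Under the Kimura two-parameter model, d = −½ ln(1 − 2P − Q) − ¼ ln(1 − 2Q).
1 − 2P − Q = 0.874999, giving −½ ln(0.874999) = 0.066766.
1 − 2Q = 0.916666, giving −¼ ln(0.916666) = 0.021753.
d = 0.066766 + 0.021753 = 0.088519.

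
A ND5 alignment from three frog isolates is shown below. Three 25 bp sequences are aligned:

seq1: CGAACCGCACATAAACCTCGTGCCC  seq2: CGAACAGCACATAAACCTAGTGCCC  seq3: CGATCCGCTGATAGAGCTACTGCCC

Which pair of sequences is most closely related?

seq1 and seq2

seq1–seq2: 2/25 differ, p = 0.080, d = 0.085.
seq1–seq3: 7/25 differ, p = 0.280, d = 0.351.
seq2–seq3: 7/25 differ, p = 0.280, d = 0.351.
The smallest distance is between seq1 and seq2.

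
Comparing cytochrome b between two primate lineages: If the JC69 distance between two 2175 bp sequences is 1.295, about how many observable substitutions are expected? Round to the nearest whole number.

1341

Invert JC69: p = (3/4)(1 − e^(−4d/3)) = 0.75 × (1 − e^(-1.726667)) = 0.75 × (1 − 0.177876) = 0.616593.
Expected differing sites = pL ≈ 0.616593 × 2175 = 1341.089775 ≈ 1341.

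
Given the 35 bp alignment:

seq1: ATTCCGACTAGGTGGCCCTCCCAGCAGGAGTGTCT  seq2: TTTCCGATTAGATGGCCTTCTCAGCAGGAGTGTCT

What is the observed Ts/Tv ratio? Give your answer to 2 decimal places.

Transitions are A↔G and C↔T; transversions are all other mismatches.
Transitions: 4. Transversions: 1.
R = 4/1 = 4.00.

4.00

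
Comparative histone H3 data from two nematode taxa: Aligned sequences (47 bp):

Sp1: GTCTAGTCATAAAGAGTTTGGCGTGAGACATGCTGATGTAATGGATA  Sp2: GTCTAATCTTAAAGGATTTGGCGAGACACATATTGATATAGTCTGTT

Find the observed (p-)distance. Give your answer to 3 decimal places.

0.298

The sequences differ at 14 of 47 positions.
p = 14/47 = 0.297872… ≈ 0.298 (to 3 d.p.).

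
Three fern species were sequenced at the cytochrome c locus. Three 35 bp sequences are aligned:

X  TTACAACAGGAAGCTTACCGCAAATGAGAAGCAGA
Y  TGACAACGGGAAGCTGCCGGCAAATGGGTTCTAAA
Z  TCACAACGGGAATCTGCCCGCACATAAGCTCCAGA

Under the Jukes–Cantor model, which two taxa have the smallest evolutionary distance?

Y and Z

X–Y: 11/35 differ, p = 0.314, d = 0.407.
X–Z: 10/35 differ, p = 0.286, d = 0.360.
Y–Z: 9/35 differ, p = 0.257, d = 0.315.
The smallest distance is between Y and Z.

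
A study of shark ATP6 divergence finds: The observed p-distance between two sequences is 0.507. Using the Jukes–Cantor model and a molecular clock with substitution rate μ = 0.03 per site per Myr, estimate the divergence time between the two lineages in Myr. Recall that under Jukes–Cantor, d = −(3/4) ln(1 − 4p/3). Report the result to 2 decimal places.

14.09

d = −(3/4) ln(1 − 4p/3) = −0.75 ln(1 − 0.676) = −0.75 ln(0.324)
  = −0.75 × (-1.127012) = 0.845259 substitutions/site.
Under a molecular clock d = 2μt, so t = d/(2μ) = 0.845259 / (2 × 0.03) = 14.09 Myr.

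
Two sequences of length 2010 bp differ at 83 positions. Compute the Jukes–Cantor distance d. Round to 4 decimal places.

0.0425

p = 83/2010 ≈ 0.041294.
d = −(3/4) ln(1 − 4p/3) = −0.75 ln(1 − 0.055059) = −0.75 ln(0.944941)
  = −0.75 × (-0.056633) = 0.042475 substitutions/site.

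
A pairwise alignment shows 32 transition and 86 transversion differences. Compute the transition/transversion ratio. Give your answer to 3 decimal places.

0.372

R = 32/86 = 0.372093… ≈ 0.372 (to 3 d.p.).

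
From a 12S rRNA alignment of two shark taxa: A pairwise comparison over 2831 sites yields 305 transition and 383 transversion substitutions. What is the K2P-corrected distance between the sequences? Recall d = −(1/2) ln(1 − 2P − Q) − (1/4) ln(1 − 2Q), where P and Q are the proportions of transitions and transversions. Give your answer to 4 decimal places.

P = 305/2831 ≈ 0.107736 and Q = 383/2831 ≈ 0.135288.
Under the Kimura two-parameter model, d = −½ ln(1 − 2P − Q) − ¼ ln(1 − 2Q).
1 − 2P − Q = 0.64924, giving −½ ln(0.64924) = 0.215976.
1 − 2Q = 0.729424, giving −¼ ln(0.729424) = 0.078875.
d = 0.215976 + 0.078875 = 0.294851.

0.2949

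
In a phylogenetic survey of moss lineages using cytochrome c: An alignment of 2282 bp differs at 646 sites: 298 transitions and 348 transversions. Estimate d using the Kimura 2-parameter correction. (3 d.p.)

P = 298/2282 ≈ 0.130587 and Q = 348/2282 ≈ 0.152498.
Under the Kimura two-parameter model, d = −½ ln(1 − 2P − Q) − ¼ ln(1 − 2Q).
1 − 2P − Q = 0.586328, giving −½ ln(0.586328) = 0.266938.
1 − 2Q = 0.695004, giving −¼ ln(0.695004) = 0.090959.
d = 0.266938 + 0.090959 = 0.357897.

0.358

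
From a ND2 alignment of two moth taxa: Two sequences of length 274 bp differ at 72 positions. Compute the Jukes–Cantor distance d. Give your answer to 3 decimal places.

p = 72/274 ≈ 0.262774.
d = −(3/4) ln(1 − 4p/3) = −0.75 ln(1 − 0.350365) = −0.75 ln(0.649635)
  = −0.75 × (-0.431345) = 0.323509 substitutions/site.

0.324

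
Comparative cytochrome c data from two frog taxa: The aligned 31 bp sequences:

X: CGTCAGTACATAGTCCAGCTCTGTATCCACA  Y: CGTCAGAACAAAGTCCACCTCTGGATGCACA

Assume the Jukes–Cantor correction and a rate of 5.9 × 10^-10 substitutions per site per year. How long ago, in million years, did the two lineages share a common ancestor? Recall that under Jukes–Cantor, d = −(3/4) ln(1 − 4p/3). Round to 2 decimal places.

The sequences differ at 5 of 31 sites (7, 11, 18, 24, 27), so p = 5/31 ≈ 0.16129.
d = −(3/4) ln(1 − 4p/3) = −0.75 ln(1 − 0.215053) = −0.75 ln(0.784947)
  = −0.75 × (-0.242139) = 0.181604 substitutions/site.
Under a molecular clock d = 2μt, so t = d/(2μ) = 0.181604 / (2 × 5.9 × 10^-10) = 153.90 million years.

153.90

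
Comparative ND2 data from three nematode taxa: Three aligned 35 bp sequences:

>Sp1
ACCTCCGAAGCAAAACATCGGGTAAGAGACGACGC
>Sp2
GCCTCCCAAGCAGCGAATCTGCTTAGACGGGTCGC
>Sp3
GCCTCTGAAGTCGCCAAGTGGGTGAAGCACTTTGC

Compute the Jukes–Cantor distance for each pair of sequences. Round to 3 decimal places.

d(Sp1,Sp2) = 0.513, d(Sp1,Sp3) = 0.782, d(Sp2,Sp3) = 0.705

Sp1–Sp2: 13/35 sites differ → p ≈ 0.371429, d = −0.75 ln(1 − 0.495239) = 0.512753 ≈ 0.513.
Sp1–Sp3: 17/35 sites differ → p ≈ 0.485714, d = −0.75 ln(1 − 0.647619) = 0.782282 ≈ 0.782.
Sp2–Sp3: 16/35 sites differ → p ≈ 0.457143, d = −0.75 ln(1 − 0.609524) = 0.705292 ≈ 0.705.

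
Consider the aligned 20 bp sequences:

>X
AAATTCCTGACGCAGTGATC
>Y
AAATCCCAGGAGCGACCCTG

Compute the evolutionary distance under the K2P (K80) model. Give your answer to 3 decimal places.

Of 20 sites, 5 differences are transitions and 5 are transversions, so P = 5/20 = 0.25 and Q = 5/20 = 0.25.
Under the Kimura two-parameter model, d = −½ ln(1 − 2P − Q) − ¼ ln(1 − 2Q).
1 − 2P − Q = 0.25, giving −½ ln(0.25) = 0.693147.
1 − 2Q = 0.5, giving −¼ ln(0.5) = 0.173287.
d = 0.693147 + 0.173287 = 0.866434.

0.866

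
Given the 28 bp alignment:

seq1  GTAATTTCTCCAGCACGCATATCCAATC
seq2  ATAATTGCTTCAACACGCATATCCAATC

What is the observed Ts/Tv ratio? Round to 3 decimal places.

Transitions are A↔G and C↔T; transversions are all other mismatches.
Transitions: 3. Transversions: 1.
R = 3/1 = 3.000.

3.000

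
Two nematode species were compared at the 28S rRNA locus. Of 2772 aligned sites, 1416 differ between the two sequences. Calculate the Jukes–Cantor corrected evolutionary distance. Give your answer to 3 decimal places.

0.857

p = 1416/2772 ≈ 0.510823.
d = −(3/4) ln(1 − 4p/3) = −0.75 ln(1 − 0.681097) = −0.75 ln(0.318903)
  = −0.75 × (-1.142868) = 0.857151 substitutions/site.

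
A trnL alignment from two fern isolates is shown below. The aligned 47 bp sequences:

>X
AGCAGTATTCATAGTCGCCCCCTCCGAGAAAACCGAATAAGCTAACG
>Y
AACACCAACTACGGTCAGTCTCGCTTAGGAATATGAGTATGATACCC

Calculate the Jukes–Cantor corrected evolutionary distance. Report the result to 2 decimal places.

The sequences differ at 24 of 47 sites, so p = 24/47 ≈ 0.510638.
d = −(3/4) ln(1 − 4p/3) = −0.75 ln(1 − 0.680851) = −0.75 ln(0.319149)
  = −0.75 × (-1.142097) = 0.856573 substitutions/site.

0.86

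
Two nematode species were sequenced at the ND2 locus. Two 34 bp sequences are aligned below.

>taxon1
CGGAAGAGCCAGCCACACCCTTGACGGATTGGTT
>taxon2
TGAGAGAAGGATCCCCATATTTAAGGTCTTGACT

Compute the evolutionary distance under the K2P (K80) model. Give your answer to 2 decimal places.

0.88

Of 34 sites, 9 differences are transitions and 8 are transversions, so P = 9/34 ≈ 0.264706 and Q = 8/34 ≈ 0.235294.
Under the Kimura two-parameter model, d = −½ ln(1 − 2P − Q) − ¼ ln(1 − 2Q).
1 − 2P − Q = 0.235294, giving −½ ln(0.235294) = 0.723460.
1 − 2Q = 0.529412, giving −¼ ln(0.529412) = 0.158997.
d = 0.723460 + 0.158997 = 0.882457.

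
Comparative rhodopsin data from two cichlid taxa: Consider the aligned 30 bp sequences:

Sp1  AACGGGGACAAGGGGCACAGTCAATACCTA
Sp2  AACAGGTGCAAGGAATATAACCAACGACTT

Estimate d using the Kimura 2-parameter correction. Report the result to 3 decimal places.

Of 30 sites, 10 differences are transitions and 3 are transversions, so P = 10/30 ≈ 0.333333 and Q = 3/30 = 0.1.
Under the Kimura two-parameter model, d = −½ ln(1 − 2P − Q) − ¼ ln(1 − 2Q).
1 − 2P − Q = 0.233334, giving −½ ln(0.233334) = 0.727642.
1 − 2Q = 0.8, giving −¼ ln(0.8) = 0.055786.
d = 0.727642 + 0.055786 = 0.783428.

0.783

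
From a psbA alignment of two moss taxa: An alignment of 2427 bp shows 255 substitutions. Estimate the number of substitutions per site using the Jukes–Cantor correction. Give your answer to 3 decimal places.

0.113

p = 255/2427 ≈ 0.105068.
d = −(3/4) ln(1 − 4p/3) = −0.75 ln(1 − 0.140091) = −0.75 ln(0.859909)
  = −0.75 × (-0.150929) = 0.113197 substitutions/site.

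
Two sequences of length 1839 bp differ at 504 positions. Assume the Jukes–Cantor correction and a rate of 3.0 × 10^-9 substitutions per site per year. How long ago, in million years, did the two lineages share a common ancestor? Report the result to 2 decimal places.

56.85

p = 504/1839 ≈ 0.274062.
d = −(3/4) ln(1 − 4p/3) = −0.75 ln(1 − 0.365416) = −0.75 ln(0.634584)
  = −0.75 × (-0.454786) = 0.341090 substitutions/site.
Under a molecular clock d = 2μt, so t = d/(2μ) = 0.341090 / (2 × 3.0 × 10^-9) = 56.85 million years.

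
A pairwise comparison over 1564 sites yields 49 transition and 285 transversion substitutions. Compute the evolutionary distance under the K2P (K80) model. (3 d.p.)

P = 49/1564 ≈ 0.03133 and Q = 285/1564 ≈ 0.182225.
Under the Kimura two-parameter model, d = −½ ln(1 − 2P − Q) − ¼ ln(1 − 2Q).
1 − 2P − Q = 0.755115, giving −½ ln(0.755115) = 0.140443.
1 − 2Q = 0.63555, giving −¼ ln(0.63555) = 0.113316.
d = 0.140443 + 0.113316 = 0.253759.

0.254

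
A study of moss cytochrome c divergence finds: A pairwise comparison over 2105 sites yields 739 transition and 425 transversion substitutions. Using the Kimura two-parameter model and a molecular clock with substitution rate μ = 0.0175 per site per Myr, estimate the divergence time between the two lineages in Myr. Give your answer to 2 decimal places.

37.18

P = 739/2105 ≈ 0.351069 and Q = 425/2105 ≈ 0.2019.
Under the Kimura two-parameter model, d = −½ ln(1 − 2P − Q) − ¼ ln(1 − 2Q).
1 − 2P − Q = 0.095962, giving −½ ln(0.095962) = 1.171901.
1 − 2Q = 0.5962, giving −¼ ln(0.5962) = 0.129295.
d = 1.171901 + 0.129295 = 1.301196.
Under a molecular clock d = 2μt, so t = d/(2μ) = 1.301196 / (2 × 0.0175) = 37.18 Myr.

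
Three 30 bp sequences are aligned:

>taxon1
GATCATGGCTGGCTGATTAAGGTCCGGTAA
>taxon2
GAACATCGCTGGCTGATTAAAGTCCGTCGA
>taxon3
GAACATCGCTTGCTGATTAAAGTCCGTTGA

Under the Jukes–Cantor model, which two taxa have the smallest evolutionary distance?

taxon1–taxon2: 6/30 differ, p = 0.200, d = 0.233.
taxon1–taxon3: 6/30 differ, p = 0.200, d = 0.233.
taxon2–taxon3: 2/30 differ, p = 0.067, d = 0.070.
The smallest distance is between taxon2 and taxon3.

taxon2 and taxon3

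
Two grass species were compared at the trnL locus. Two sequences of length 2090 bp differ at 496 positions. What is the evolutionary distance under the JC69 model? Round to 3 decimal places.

0.285

p = 496/2090 ≈ 0.237321.
d = −(3/4) ln(1 − 4p/3) = −0.75 ln(1 − 0.316428) = −0.75 ln(0.683572)
  = −0.75 × (-0.380423) = 0.285317 substitutions/site.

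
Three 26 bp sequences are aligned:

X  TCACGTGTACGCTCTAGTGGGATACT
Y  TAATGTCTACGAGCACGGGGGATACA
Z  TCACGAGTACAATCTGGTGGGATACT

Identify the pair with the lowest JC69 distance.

X–Y: 9/26 differ, p = 0.346, d = 0.464.
X–Z: 4/26 differ, p = 0.154, d = 0.172.
Y–Z: 10/26 differ, p = 0.385, d = 0.539.
The smallest distance is between X and Z.

X and Z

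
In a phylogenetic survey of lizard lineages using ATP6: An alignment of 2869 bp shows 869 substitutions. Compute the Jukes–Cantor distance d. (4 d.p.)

p = 869/2869 ≈ 0.302893.
d = −(3/4) ln(1 − 4p/3) = −0.75 ln(1 − 0.403857) = −0.75 ln(0.596143)
  = −0.75 × (-0.517275) = 0.387956 substitutions/site.

0.3880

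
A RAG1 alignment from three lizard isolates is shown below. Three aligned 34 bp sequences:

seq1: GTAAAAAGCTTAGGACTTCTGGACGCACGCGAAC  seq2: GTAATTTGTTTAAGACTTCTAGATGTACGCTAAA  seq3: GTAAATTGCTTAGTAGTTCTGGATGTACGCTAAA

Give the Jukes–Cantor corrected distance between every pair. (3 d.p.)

seq1–seq2: 10/34 sites differ → p ≈ 0.294118, d = −0.75 ln(1 − 0.392157) = 0.373379 ≈ 0.373.
seq1–seq3: 8/34 sites differ → p ≈ 0.235294, d = −0.75 ln(1 − 0.313725) = 0.282358 ≈ 0.282.
seq2–seq3: 6/34 sites differ → p ≈ 0.176471, d = −0.75 ln(1 − 0.235295) = 0.201199 ≈ 0.201.

d(seq1,seq2) = 0.373, d(seq1,seq3) = 0.282, d(seq2,seq3) = 0.201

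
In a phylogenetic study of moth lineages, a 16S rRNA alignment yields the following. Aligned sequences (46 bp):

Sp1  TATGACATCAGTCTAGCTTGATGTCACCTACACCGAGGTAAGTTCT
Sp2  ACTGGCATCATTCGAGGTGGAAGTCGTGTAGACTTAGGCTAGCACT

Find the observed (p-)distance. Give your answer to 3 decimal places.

0.391

The sequences differ at 18 of 46 positions.
p = 18/46 = 0.391304… ≈ 0.391 (to 3 d.p.).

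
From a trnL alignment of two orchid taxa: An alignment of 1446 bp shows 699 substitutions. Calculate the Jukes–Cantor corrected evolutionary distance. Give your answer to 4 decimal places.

p = 699/1446 ≈ 0.483402.
d = −(3/4) ln(1 − 4p/3) = −0.75 ln(1 − 0.644536) = −0.75 ln(0.355464)
  = −0.75 × (-1.034331) = 0.775748 substitutions/site.

0.7757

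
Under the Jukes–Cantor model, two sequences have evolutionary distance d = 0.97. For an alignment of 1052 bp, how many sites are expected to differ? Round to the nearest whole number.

573

Invert JC69: p = (3/4)(1 − e^(−4d/3)) = 0.75 × (1 − e^(-1.293333)) = 0.75 × (1 − 0.274355) = 0.544234.
Expected differing sites = pL ≈ 0.544234 × 1052 = 572.534168 ≈ 573.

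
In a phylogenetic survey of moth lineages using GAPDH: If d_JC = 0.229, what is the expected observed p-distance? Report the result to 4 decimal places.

p = (3/4)(1 − e^(−4d/3)) = 0.75 × (1 − e^(-0.305333)) = 0.75 × (1 − 0.736878) = 0.197342.

0.1973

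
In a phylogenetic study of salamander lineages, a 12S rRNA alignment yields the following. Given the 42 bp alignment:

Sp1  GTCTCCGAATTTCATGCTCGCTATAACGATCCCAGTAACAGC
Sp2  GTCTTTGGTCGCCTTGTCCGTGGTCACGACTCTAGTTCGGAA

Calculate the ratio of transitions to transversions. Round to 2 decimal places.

1.56

Transitions are A↔G and C↔T; transversions are all other mismatches.
Transitions: 14. Transversions: 9.
R = 14/9 = 1.555555… ≈ 1.56 (to 2 d.p.).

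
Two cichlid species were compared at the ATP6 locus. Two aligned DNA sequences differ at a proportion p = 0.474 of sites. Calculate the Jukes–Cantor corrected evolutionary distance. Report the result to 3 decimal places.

d = −(3/4) ln(1 − 4p/3) = −0.75 ln(1 − 0.632) = −0.75 ln(0.368)
  = −0.75 × (-0.999672) = 0.749754 substitutions/site.

0.750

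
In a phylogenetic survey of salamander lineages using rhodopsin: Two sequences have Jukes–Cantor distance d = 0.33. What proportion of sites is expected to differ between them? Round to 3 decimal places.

p = (3/4)(1 − e^(−4d/3)) = 0.75 × (1 − e^(-0.44)) = 0.75 × (1 − 0.644036) = 0.266973.

0.267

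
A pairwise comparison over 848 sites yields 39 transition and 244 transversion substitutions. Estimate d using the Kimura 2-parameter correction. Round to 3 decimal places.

0.453

P = 39/848 ≈ 0.045991 and Q = 244/848 ≈ 0.287736.
Under the Kimura two-parameter model, d = −½ ln(1 − 2P − Q) − ¼ ln(1 − 2Q).
1 − 2P − Q = 0.620282, giving −½ ln(0.620282) = 0.238791.
1 − 2Q = 0.424528, giving −¼ ln(0.424528) = 0.214194.
d = 0.238791 + 0.214194 = 0.452985.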